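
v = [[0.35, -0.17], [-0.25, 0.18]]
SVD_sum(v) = [[0.34,-0.19],[-0.27,0.15]] + [[0.01, 0.02], [0.02, 0.03]]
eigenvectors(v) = [[0.78,0.48], [-0.63,0.88]]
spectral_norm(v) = 0.49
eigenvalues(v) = [0.49, 0.04]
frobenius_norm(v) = 0.50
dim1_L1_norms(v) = [0.52, 0.43]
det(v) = 0.02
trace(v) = 0.53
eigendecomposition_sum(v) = [[0.34,-0.19], [-0.27,0.15]] + [[0.01, 0.02], [0.02, 0.03]]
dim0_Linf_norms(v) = [0.35, 0.18]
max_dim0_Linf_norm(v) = 0.35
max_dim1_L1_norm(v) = 0.52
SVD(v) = [[-0.79, 0.62], [0.62, 0.79]] @ diag([0.4945520808493317, 0.0414516504809641]) @ [[-0.87, 0.5],[0.50, 0.87]]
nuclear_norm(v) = 0.54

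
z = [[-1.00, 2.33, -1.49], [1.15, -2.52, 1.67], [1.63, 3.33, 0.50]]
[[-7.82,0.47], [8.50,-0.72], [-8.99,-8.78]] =z @ [[0.56,-0.75], [-3.00,-1.86], [0.18,-2.72]]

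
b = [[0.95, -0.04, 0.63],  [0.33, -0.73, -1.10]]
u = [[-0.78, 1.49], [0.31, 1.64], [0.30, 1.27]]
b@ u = [[-0.56, 2.15], [-0.81, -2.10]]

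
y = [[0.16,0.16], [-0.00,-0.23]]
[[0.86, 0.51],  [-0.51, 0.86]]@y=[[0.14,0.02], [-0.08,-0.28]]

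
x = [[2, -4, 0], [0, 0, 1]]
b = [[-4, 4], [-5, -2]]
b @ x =[[-8, 16, 4], [-10, 20, -2]]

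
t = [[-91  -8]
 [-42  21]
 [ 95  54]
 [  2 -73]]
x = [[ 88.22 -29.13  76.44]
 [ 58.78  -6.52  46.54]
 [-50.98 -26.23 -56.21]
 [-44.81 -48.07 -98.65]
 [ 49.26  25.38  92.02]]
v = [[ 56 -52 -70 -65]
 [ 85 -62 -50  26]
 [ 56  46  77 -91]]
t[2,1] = 54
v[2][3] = -91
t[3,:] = [2, -73]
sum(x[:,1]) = -84.57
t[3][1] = -73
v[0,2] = -70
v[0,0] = 56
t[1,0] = -42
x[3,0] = -44.81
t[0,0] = -91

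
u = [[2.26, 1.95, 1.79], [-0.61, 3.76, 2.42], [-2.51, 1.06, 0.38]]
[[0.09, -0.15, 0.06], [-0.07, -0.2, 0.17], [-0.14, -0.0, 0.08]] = u@[[0.05, -0.03, -0.02],[-0.01, -0.09, 0.01],[-0.00, 0.05, 0.05]]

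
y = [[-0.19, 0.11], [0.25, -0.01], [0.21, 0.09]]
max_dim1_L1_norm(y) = 0.3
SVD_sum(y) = [[-0.19, 0.01], [0.25, -0.01], [0.21, -0.01]] + [[0.0, 0.10],[-0.00, -0.00],[0.0, 0.1]]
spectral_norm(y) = 0.38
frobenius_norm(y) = 0.40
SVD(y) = [[-0.51, -0.73], [0.66, 0.01], [0.55, -0.69]] @ diag([0.3779751554817206, 0.14189708185360675]) @ [[1.00, -0.04], [-0.04, -1.0]]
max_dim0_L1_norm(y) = 0.65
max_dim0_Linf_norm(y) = 0.25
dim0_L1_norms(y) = [0.65, 0.21]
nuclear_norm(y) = 0.52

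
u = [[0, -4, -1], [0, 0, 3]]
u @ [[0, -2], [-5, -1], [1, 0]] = [[19, 4], [3, 0]]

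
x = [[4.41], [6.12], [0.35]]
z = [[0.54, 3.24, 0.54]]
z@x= [[22.40]]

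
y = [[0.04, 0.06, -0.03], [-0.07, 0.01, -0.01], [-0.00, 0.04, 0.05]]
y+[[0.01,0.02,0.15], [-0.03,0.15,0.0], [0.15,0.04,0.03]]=[[0.05, 0.08, 0.12], [-0.10, 0.16, -0.01], [0.15, 0.08, 0.08]]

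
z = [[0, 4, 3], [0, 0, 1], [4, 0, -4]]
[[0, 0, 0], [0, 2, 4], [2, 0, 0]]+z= [[0, 4, 3], [0, 2, 5], [6, 0, -4]]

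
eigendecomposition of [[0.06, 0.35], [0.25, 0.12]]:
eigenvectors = [[-0.79, -0.73], [0.61, -0.68]]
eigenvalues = [-0.21, 0.39]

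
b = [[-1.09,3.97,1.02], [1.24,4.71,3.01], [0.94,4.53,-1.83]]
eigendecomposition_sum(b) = [[0.58,3.01,1.08],  [1.04,5.42,1.95],  [0.59,3.07,1.10]] + [[-1.78, 0.59, 0.7],[0.37, -0.12, -0.14],[-0.08, 0.03, 0.03]] + [[0.11, 0.37, -0.76], [-0.17, -0.59, 1.21], [0.43, 1.44, -2.96]]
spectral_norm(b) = 7.82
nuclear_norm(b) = 12.93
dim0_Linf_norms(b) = [1.24, 4.71, 3.01]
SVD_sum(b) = [[0.4, 3.86, 0.81],[0.54, 5.19, 1.09],[0.42, 4.02, 0.85]] + [[-0.01, -0.05, 0.23], [-0.07, -0.39, 1.91], [0.1, 0.55, -2.68]] + [[-1.48, 0.16, -0.02], [0.77, -0.08, 0.01], [0.42, -0.05, 0.01]]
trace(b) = 1.79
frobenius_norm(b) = 8.69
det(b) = 45.71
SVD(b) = [[-0.51,-0.07,-0.86], [-0.68,-0.58,0.45], [-0.53,0.81,0.25]] @ diag([7.820033736879834, 3.371204167254977, 1.7339708234984599]) @ [[-0.10, -0.97, -0.20],[0.04, 0.2, -0.98],[0.99, -0.11, 0.02]]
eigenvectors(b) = [[-0.44,  -0.98,  0.23], [-0.78,  0.20,  -0.37], [-0.44,  -0.04,  0.90]]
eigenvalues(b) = [7.1, -1.87, -3.44]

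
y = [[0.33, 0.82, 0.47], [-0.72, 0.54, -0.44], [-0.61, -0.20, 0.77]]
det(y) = 1.01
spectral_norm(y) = 1.01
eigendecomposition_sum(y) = [[(0.16+0.47j), 0.37-0.16j, 0.29-0.04j], [-0.40+0.09j, 0.11+0.32j, (0.01+0.24j)], [(-0.25+0.14j), (0.13+0.2j), 0.05+0.16j]] + [[0.16-0.47j,0.37+0.16j,(0.29+0.04j)], [-0.40-0.09j,0.11-0.32j,0.01-0.24j], [(-0.25-0.14j),0.13-0.20j,(0.05-0.16j)]] + [[(0.02+0j), (0.07-0j), (-0.1+0j)], [(0.07+0j), (0.33-0j), (-0.47+0j)], [(-0.1-0j), -0.47+0.00j, (0.66-0j)]]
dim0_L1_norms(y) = [1.66, 1.56, 1.68]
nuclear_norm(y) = 3.01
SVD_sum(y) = [[0.01,0.1,-0.12], [0.03,0.4,-0.5], [-0.04,-0.47,0.59]] + [[0.63, 0.47, 0.41], [-0.30, -0.23, -0.20], [-0.13, -0.10, -0.08]] + [[-0.31, 0.25, 0.18], [-0.45, 0.37, 0.26], [-0.44, 0.37, 0.26]]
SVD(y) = [[-0.15, 0.89, 0.44], [-0.64, -0.43, 0.64], [0.75, -0.18, 0.63]] @ diag([1.0060597218462224, 1.0018349388787395, 0.997482125815061]) @ [[-0.05, -0.62, 0.78], [0.71, 0.53, 0.46], [-0.7, 0.58, 0.41]]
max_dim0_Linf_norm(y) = 0.82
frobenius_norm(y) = 1.74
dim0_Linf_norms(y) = [0.72, 0.82, 0.77]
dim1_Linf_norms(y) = [0.82, 0.72, 0.77]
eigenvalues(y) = [(0.32+0.95j), (0.32-0.95j), (1.01+0j)]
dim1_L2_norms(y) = [1.0, 1.0, 1.0]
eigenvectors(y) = [[0.70+0.00j,0.70-0.00j,(-0.13+0j)], [-0.05+0.58j,-0.05-0.58j,-0.57+0.00j], [0.07+0.41j,(0.07-0.41j),0.81+0.00j]]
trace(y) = 1.64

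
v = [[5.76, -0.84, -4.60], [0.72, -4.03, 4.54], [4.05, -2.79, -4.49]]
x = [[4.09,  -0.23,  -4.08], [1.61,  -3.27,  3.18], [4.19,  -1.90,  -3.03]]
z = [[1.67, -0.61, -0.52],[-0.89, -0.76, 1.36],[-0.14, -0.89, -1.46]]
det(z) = 4.43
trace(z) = -0.55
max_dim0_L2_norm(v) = 7.87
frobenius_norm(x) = 9.34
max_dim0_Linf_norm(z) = 1.67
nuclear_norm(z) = 5.14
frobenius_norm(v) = 11.69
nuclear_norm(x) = 13.32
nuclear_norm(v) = 17.45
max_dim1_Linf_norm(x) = 4.19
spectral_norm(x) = 7.87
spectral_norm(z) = 2.43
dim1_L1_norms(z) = [2.8, 3.01, 2.49]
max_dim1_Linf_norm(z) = 1.67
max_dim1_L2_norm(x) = 5.78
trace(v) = -2.76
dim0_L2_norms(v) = [7.08, 4.97, 7.87]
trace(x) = -2.21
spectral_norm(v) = 9.98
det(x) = 17.63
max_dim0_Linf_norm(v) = 5.76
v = z + x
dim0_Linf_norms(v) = [5.76, 4.03, 4.6]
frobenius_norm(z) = 3.10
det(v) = 93.19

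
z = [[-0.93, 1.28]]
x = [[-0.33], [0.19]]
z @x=[[0.55]]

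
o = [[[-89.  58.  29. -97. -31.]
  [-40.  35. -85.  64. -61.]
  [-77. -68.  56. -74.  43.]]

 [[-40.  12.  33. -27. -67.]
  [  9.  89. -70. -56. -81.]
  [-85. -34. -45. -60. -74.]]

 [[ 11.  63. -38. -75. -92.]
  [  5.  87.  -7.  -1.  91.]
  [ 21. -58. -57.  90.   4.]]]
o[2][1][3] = -1.0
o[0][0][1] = 58.0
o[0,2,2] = 56.0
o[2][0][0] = 11.0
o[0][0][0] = -89.0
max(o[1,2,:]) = -34.0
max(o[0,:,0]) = -40.0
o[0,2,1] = -68.0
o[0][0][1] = 58.0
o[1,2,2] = -45.0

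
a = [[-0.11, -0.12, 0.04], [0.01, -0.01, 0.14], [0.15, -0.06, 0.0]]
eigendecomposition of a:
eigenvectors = [[-0.79+0.00j,(0.19-0.33j),0.19+0.33j], [-0.35+0.00j,-0.67+0.00j,(-0.67-0j)], [0.51+0.00j,-0.23-0.59j,-0.23+0.59j]]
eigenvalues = [(-0.19+0j), (0.03+0.13j), (0.03-0.13j)]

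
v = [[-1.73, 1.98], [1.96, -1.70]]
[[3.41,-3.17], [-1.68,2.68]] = v@[[2.62, -0.08], [4.01, -1.67]]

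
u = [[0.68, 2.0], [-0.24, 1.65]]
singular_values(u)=[2.62, 0.61]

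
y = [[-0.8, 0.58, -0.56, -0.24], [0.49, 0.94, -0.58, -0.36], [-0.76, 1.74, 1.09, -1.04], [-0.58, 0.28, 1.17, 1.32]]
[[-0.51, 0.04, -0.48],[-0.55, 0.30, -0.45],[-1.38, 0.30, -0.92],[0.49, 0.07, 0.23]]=y@[[0.14, 0.13, 0.16], [-0.45, 0.27, -0.4], [0.03, -0.01, 0.12], [0.50, 0.06, 0.22]]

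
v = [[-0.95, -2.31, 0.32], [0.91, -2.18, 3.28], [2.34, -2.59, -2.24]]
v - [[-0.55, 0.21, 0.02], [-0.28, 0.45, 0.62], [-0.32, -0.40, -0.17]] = [[-0.40, -2.52, 0.30], [1.19, -2.63, 2.66], [2.66, -2.19, -2.07]]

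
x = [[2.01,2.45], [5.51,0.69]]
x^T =[[2.01, 5.51], [2.45, 0.69]]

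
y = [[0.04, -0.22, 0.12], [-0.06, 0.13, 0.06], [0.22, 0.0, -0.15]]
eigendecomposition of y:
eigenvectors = [[0.47, 0.81, 0.74],[0.20, -0.28, 0.16],[-0.86, 0.52, 0.65]]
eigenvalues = [-0.27, 0.19, 0.1]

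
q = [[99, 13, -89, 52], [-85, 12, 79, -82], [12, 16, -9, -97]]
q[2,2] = -9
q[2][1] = 16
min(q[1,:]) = -85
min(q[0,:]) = -89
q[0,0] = 99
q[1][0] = -85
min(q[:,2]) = -89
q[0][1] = 13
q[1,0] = -85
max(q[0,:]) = 99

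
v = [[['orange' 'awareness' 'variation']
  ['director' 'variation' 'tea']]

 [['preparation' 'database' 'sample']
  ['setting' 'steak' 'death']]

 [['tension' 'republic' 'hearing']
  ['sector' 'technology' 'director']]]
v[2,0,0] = 'tension'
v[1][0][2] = 'sample'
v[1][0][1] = 'database'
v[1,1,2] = 'death'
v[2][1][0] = 'sector'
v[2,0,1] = 'republic'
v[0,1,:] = ['director', 'variation', 'tea']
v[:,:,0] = [['orange', 'director'], ['preparation', 'setting'], ['tension', 'sector']]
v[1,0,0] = 'preparation'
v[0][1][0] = 'director'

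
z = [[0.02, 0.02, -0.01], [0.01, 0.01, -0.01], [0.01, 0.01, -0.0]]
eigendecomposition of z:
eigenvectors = [[-0.8, -0.71, 0.71], [-0.27, 0.71, -0.0], [-0.53, 0.00, 0.71]]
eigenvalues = [0.02, -0.0, 0.01]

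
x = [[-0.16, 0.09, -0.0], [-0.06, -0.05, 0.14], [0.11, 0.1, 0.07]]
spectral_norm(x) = 0.20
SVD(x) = [[-0.79, 0.04, 0.61], [-0.32, -0.88, -0.35], [0.52, -0.47, 0.71]] @ diag([0.20331458046581846, 0.15643195008833896, 0.14349991763610054]) @ [[1.0, -0.02, -0.04], [-0.04, 0.0, -1.0], [0.02, 1.00, 0.00]]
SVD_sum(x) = [[-0.16,0.00,0.01], [-0.06,0.0,0.0], [0.10,-0.0,-0.00]] + [[-0.00,0.0,-0.01], [0.01,-0.00,0.14], [0.0,-0.00,0.07]] + [[0.0, 0.09, 0.00], [-0.0, -0.05, -0.00], [0.00, 0.10, 0.00]]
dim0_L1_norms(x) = [0.33, 0.24, 0.21]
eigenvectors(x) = [[(-0.09+0.63j), -0.09-0.63j, (0.15+0j)], [-0.64+0.00j, (-0.64-0j), (0.53+0j)], [0.41-0.15j, (0.41+0.15j), (0.83+0j)]]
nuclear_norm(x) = 0.50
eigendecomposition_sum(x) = [[(-0.08+0.03j), (0.04+0.05j), -0.01-0.04j], [(-0.04-0.08j), (-0.05+0.05j), 0.04-0.02j], [0.04+0.04j, 0.02-0.04j, -0.02+0.02j]] + [[(-0.08-0.03j), 0.04-0.05j, (-0.01+0.04j)],[(-0.04+0.08j), -0.05-0.05j, 0.04+0.02j],[0.04-0.04j, 0.02+0.04j, (-0.02-0.02j)]] + [[0.00-0.00j, (0.01+0j), (0.02-0j)], [(0.02-0j), 0.04+0.00j, 0.07-0.00j], [0.03-0.00j, 0.06+0.00j, 0.11-0.00j]]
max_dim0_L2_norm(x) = 0.2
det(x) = 0.00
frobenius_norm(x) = 0.29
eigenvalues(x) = [(-0.15+0.09j), (-0.15-0.09j), (0.15+0j)]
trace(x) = -0.14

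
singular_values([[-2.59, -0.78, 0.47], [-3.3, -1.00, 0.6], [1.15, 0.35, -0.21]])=[4.61, 0.0, 0.0]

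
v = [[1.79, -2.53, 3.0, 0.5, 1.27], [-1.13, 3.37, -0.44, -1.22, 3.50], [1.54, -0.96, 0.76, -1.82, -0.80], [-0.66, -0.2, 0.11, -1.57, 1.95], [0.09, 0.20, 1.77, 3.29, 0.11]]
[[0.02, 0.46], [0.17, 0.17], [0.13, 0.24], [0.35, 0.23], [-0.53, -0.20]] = v @[[0.01, 0.17], [-0.10, -0.06], [-0.11, -0.05], [-0.10, -0.04], [0.1, 0.14]]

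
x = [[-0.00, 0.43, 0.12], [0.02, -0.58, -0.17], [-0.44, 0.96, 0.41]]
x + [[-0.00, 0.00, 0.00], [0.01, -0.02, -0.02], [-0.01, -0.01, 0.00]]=[[-0.0, 0.43, 0.12], [0.03, -0.6, -0.19], [-0.45, 0.95, 0.41]]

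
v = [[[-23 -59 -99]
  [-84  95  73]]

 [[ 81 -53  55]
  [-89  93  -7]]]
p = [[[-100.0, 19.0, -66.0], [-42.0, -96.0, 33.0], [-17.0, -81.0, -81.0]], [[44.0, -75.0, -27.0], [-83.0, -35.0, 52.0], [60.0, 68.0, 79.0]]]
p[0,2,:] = [-17.0, -81.0, -81.0]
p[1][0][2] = -27.0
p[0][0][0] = -100.0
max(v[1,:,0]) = 81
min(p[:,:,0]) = -100.0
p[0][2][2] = -81.0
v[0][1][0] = -84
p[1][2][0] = 60.0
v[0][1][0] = -84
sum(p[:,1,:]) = -171.0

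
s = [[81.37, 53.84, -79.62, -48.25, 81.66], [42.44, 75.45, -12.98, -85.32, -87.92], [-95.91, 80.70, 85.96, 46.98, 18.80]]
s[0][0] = 81.37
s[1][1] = 75.45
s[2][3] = 46.98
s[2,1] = 80.7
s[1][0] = 42.44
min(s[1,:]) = -87.92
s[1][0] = 42.44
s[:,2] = [-79.62, -12.98, 85.96]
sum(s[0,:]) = 89.0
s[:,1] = [53.84, 75.45, 80.7]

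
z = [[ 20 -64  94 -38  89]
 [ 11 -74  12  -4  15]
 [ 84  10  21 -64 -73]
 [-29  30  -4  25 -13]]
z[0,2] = 94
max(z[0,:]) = 94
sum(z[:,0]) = 86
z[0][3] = -38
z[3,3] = 25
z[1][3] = -4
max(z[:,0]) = 84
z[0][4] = 89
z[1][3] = -4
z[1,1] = -74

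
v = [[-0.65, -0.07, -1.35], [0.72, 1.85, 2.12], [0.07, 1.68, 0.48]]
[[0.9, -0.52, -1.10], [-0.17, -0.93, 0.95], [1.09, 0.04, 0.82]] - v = [[1.55,-0.45,0.25], [-0.89,-2.78,-1.17], [1.02,-1.64,0.34]]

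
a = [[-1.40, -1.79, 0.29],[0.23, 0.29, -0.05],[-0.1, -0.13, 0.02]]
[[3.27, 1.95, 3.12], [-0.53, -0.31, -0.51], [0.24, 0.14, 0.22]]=a @ [[-0.88, 0.59, -1.52], [-1.12, -1.71, -0.44], [0.13, -0.98, 0.72]]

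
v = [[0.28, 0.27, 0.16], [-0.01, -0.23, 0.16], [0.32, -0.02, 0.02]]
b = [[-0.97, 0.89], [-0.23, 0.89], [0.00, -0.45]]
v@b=[[-0.33, 0.42], [0.06, -0.29], [-0.31, 0.26]]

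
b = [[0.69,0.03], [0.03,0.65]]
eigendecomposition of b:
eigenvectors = [[0.88, -0.47],  [0.47, 0.88]]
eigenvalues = [0.71, 0.63]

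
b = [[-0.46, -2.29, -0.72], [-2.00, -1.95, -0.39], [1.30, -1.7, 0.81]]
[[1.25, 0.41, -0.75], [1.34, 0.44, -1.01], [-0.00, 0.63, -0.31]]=b@[[-0.23, -0.02, 0.22], [-0.37, -0.26, 0.31], [-0.41, 0.27, -0.08]]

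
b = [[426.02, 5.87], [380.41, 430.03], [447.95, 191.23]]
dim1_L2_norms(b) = [426.06, 574.14, 487.06]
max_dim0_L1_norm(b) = 1254.38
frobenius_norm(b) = 865.10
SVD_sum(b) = [[325.97, 183.55], [472.68, 266.16], [421.87, 237.55]] + [[100.05, -177.68], [-92.27, 163.87], [26.08, -46.32]]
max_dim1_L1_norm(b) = 810.44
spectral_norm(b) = 817.69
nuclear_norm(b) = 1100.13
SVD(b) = [[-0.46, 0.72], [-0.66, -0.67], [-0.59, 0.19]] @ diag([817.692105771632, 282.4407935457517]) @ [[-0.87, -0.49], [0.49, -0.87]]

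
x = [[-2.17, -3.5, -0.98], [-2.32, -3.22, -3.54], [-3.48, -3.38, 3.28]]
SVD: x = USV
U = [[-0.56, 0.15, 0.82],[-0.56, 0.66, -0.5],[-0.61, -0.74, -0.28]]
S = [7.47, 4.95, 0.48]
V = [[0.62,0.78,0.07], [0.15,-0.03,-0.99], [0.77,-0.62,0.13]]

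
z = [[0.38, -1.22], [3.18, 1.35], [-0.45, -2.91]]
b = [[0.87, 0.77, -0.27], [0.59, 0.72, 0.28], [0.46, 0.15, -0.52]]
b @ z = [[2.9, 0.76], [2.39, -0.56], [0.89, 1.15]]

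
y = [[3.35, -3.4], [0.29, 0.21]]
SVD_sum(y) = [[3.35,  -3.40],[0.04,  -0.04]] + [[-0.0,-0.0],  [0.25,0.25]]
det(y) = 1.69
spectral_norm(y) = 4.77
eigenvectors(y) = [[0.99, 0.77], [0.10, 0.63]]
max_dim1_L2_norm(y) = 4.77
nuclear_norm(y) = 5.13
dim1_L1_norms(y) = [6.75, 0.5]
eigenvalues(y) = [3.0, 0.56]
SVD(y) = [[-1.0, -0.01],[-0.01, 1.00]] @ diag([4.773408268161904, 0.3539399743509842]) @ [[-0.7, 0.71],[0.71, 0.70]]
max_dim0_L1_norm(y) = 3.64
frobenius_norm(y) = 4.79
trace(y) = 3.56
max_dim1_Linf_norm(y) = 3.4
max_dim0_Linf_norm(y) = 3.4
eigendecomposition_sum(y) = [[3.43, -4.19], [0.36, -0.44]] + [[-0.08, 0.79], [-0.07, 0.65]]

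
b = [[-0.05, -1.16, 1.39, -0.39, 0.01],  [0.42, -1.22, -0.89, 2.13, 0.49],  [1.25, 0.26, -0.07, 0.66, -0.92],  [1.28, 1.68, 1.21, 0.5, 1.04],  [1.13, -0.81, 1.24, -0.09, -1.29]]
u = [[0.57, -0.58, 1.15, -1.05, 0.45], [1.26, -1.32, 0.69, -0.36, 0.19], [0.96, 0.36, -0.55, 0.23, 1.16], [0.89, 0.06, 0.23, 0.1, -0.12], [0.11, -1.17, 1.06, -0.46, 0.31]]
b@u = [[-0.5, 2.03, -1.7, 0.75, 1.42], [-0.2, 0.60, 1.14, -0.22, -1.18], [1.46, 0.02, 0.83, -0.93, 0.17], [4.57, -3.71, 3.18, -2.10, 2.56], [0.59, 2.36, -1.33, -0.03, 1.4]]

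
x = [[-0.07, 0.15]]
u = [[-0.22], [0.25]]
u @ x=[[0.02,-0.03], [-0.02,0.04]]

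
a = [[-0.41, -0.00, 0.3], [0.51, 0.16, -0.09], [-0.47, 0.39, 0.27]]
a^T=[[-0.41, 0.51, -0.47], [-0.0, 0.16, 0.39], [0.3, -0.09, 0.27]]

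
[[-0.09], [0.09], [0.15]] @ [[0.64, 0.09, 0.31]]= [[-0.06, -0.01, -0.03],[0.06, 0.01, 0.03],[0.10, 0.01, 0.05]]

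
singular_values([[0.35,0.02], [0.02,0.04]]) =[0.35, 0.04]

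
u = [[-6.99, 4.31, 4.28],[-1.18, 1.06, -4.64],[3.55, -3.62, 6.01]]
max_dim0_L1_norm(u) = 14.93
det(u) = 34.63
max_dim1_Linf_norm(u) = 6.99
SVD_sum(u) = [[-6.07, 4.46, -0.94],[-1.71, 1.26, -0.27],[4.57, -3.35, 0.71]] + [[-0.88, -0.09, 5.23],  [0.73, 0.08, -4.34],  [-0.90, -0.09, 5.32]] + [[-0.04,-0.05,-0.01], [-0.2,-0.27,-0.04], [-0.12,-0.17,-0.02]]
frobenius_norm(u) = 13.10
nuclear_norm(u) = 18.90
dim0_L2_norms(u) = [7.93, 5.73, 8.72]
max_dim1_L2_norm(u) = 9.26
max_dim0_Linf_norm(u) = 6.99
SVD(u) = [[-0.78, -0.61, -0.16], [-0.22, 0.50, -0.84], [0.59, -0.62, -0.52]] @ diag([9.737803374084134, 8.754278335016398, 0.40619734211107295]) @ [[0.8, -0.59, 0.12], [0.17, 0.02, -0.99], [0.58, 0.81, 0.11]]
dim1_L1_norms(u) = [15.58, 6.88, 13.18]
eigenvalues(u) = [8.64, -8.06, -0.5]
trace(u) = 0.08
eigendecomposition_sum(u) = [[0.18, -0.24, 0.7], [-1.11, 1.47, -4.39], [1.77, -2.34, 7.00]] + [[-7.12, 4.86, 3.77],[-0.01, 0.01, 0.0],[1.79, -1.22, -0.95]] + [[-0.05, -0.31, -0.19], [-0.06, -0.41, -0.25], [-0.01, -0.06, -0.04]]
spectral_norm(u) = 9.74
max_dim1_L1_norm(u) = 15.58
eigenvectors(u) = [[-0.08, 0.97, 0.60], [0.53, 0.0, 0.79], [-0.84, -0.24, 0.11]]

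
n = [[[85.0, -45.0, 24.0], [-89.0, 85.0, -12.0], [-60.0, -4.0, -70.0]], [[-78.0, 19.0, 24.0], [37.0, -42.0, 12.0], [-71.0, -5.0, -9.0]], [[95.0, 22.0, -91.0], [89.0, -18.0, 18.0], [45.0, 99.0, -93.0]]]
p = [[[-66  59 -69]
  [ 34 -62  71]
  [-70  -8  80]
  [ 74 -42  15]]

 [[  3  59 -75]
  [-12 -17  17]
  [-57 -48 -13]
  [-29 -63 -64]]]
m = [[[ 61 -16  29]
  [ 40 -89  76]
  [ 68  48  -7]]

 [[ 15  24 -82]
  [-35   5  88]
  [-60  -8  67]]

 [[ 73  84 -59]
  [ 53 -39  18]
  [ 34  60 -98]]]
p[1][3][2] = -64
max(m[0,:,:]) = 76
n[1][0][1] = 19.0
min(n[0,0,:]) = -45.0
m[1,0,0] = 15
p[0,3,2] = 15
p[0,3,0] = 74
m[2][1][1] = -39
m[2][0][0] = 73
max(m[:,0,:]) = 84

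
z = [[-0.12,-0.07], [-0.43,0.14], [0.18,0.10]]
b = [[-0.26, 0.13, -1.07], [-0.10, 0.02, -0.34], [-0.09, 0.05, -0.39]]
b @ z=[[-0.22, -0.07], [-0.06, -0.02], [-0.08, -0.03]]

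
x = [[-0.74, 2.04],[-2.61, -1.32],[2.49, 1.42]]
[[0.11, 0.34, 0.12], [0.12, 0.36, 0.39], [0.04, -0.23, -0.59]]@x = [[-0.67,  -0.05], [-0.06,  0.32], [-0.90,  -0.45]]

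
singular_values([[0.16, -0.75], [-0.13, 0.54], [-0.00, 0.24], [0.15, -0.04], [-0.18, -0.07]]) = [0.98, 0.24]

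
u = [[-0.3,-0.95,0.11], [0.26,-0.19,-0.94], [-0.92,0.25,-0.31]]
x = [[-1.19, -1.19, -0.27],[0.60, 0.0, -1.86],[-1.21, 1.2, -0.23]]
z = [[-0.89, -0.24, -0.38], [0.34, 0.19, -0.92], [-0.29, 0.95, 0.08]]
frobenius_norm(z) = 1.73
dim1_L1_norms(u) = [1.36, 1.39, 1.48]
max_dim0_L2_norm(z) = 1.0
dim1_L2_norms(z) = [1.0, 1.0, 1.0]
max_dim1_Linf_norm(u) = 0.95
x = z + u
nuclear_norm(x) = 5.37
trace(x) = -1.42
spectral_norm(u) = 1.00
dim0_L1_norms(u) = [1.48, 1.39, 1.36]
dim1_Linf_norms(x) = [1.19, 1.86, 1.21]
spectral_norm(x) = 1.99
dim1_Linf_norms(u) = [0.95, 0.94, 0.92]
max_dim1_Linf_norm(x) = 1.86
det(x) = -5.69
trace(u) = -0.80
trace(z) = -0.62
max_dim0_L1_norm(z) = 1.52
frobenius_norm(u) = 1.73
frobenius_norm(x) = 3.11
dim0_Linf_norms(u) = [0.92, 0.95, 0.94]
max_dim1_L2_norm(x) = 1.95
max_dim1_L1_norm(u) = 1.48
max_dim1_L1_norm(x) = 2.65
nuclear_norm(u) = 3.00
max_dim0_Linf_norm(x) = 1.86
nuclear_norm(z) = 2.99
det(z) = -0.99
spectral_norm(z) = 1.00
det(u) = -1.00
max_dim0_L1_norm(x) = 3.0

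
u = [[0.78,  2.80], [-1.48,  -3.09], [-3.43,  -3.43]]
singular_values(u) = [6.46, 1.4]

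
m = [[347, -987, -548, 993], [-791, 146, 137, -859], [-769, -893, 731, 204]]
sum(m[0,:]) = -195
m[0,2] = -548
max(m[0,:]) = 993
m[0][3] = 993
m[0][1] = -987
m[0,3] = 993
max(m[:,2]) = 731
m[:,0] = [347, -791, -769]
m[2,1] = -893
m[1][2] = 137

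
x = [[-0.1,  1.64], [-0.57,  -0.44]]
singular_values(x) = [1.7, 0.58]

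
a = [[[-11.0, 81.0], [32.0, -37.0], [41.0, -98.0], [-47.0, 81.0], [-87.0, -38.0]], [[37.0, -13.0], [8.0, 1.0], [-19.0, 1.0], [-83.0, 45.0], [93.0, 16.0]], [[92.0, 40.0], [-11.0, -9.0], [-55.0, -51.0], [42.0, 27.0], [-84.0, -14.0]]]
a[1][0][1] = -13.0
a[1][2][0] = -19.0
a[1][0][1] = -13.0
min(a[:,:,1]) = -98.0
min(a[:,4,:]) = -87.0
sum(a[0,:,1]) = -11.0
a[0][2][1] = -98.0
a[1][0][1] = -13.0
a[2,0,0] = 92.0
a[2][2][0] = -55.0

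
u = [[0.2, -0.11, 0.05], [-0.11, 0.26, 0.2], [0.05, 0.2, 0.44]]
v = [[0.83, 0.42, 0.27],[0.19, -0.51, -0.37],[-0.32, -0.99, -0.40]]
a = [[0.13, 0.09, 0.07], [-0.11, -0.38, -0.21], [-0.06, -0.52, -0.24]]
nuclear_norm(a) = 0.88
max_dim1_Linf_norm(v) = 0.99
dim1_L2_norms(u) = [0.23, 0.35, 0.49]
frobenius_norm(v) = 1.62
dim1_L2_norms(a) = [0.17, 0.45, 0.58]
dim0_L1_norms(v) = [1.34, 1.92, 1.04]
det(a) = -0.00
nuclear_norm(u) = 0.90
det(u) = 0.01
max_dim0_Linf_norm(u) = 0.44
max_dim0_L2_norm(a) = 0.65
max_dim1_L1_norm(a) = 0.82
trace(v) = -0.08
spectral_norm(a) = 0.74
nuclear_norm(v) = 2.30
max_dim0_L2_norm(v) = 1.19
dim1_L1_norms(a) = [0.29, 0.7, 0.82]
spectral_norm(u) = 0.57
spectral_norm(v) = 1.44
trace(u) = 0.90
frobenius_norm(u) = 0.64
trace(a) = -0.49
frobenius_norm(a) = 0.75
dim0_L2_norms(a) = [0.18, 0.65, 0.33]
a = u @ v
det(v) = -0.15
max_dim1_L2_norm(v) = 1.11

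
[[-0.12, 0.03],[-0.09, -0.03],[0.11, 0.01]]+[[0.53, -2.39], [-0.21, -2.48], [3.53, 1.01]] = [[0.41, -2.36], [-0.3, -2.51], [3.64, 1.02]]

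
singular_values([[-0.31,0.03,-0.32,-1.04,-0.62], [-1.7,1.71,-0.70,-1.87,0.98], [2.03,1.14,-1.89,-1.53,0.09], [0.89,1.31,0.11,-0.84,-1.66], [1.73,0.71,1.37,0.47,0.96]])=[4.0, 3.36, 2.28, 1.88, 0.53]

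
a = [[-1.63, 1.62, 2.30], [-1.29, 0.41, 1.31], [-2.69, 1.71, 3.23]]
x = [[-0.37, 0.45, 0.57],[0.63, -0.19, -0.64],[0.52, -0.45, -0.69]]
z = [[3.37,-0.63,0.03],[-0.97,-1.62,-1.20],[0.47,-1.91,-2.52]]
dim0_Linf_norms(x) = [0.63, 0.45, 0.69]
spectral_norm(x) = 1.54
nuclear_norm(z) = 7.89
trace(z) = -0.77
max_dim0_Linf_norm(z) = 3.37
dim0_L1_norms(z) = [4.81, 4.16, 3.75]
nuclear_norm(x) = 1.82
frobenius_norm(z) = 5.19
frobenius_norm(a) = 5.89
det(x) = -0.00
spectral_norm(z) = 3.80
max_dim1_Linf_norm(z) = 3.37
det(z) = 8.01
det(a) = -0.00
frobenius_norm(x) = 1.57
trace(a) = 2.01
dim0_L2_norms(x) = [0.9, 0.66, 1.1]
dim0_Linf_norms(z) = [3.37, 1.91, 2.52]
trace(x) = -1.25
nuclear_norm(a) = 6.44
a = z @ x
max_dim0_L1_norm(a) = 6.84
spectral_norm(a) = 5.86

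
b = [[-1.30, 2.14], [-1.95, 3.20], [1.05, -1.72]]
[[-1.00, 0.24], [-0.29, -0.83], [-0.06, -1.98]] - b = [[0.3, -1.9],  [1.66, -4.03],  [-1.11, -0.26]]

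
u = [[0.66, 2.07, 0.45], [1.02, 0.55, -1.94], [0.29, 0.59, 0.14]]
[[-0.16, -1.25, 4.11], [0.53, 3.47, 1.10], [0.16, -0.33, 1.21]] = u@ [[1.92, 0.41, 0.33], [-0.80, -0.37, 1.85], [0.51, -1.68, 0.13]]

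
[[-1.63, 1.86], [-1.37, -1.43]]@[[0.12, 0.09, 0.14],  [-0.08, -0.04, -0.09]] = [[-0.34,-0.22,-0.40], [-0.05,-0.07,-0.06]]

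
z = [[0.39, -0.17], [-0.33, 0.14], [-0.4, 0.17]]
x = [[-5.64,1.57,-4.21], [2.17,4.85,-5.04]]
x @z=[[-1.03, 0.46], [1.26, -0.55]]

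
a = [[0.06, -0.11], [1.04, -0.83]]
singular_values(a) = [1.34, 0.05]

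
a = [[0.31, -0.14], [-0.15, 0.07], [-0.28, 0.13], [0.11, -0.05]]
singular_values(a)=[0.5, 0.0]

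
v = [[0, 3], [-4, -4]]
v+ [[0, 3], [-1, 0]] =[[0, 6], [-5, -4]]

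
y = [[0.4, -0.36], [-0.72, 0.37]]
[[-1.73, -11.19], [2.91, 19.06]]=y@[[-3.65, -24.48], [0.76, 3.89]]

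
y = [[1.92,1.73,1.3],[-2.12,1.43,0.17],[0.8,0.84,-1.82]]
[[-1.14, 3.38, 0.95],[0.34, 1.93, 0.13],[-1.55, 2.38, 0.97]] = y @ [[-0.45, 0.31, 0.23], [-0.48, 1.85, 0.46], [0.43, -0.32, -0.22]]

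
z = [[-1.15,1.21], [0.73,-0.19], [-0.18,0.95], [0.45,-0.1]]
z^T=[[-1.15, 0.73, -0.18, 0.45], [1.21, -0.19, 0.95, -0.1]]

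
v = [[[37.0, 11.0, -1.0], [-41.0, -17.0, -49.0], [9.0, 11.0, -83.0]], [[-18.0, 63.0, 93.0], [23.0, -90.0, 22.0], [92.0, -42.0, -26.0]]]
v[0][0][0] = 37.0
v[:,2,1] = [11.0, -42.0]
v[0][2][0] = 9.0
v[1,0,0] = -18.0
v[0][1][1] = -17.0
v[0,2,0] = 9.0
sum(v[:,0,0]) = 19.0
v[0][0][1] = 11.0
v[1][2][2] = -26.0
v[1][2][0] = 92.0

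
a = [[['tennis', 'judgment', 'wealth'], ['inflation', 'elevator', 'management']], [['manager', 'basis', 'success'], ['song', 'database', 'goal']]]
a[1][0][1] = 'basis'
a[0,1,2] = 'management'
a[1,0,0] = 'manager'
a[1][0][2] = 'success'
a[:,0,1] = ['judgment', 'basis']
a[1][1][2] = 'goal'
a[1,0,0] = 'manager'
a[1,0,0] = 'manager'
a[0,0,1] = 'judgment'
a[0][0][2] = 'wealth'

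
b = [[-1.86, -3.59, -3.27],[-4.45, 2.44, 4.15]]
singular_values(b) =[7.15, 4.34]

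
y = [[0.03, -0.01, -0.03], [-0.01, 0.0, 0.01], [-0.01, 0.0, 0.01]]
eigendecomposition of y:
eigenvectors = [[0.92, -0.66, 0.71], [-0.28, -0.53, 0.00], [-0.28, -0.53, 0.71]]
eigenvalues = [0.04, -0.0, -0.0]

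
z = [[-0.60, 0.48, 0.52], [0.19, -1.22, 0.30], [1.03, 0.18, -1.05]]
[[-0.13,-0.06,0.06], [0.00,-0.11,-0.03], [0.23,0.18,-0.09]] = z @ [[0.11, -0.00, -0.1], [-0.01, 0.05, 0.01], [-0.11, -0.16, -0.01]]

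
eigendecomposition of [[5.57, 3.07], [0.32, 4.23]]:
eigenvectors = [[0.99, -0.85], [0.17, 0.52]]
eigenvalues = [6.1, 3.7]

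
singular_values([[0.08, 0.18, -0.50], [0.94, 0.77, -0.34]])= [1.3, 0.43]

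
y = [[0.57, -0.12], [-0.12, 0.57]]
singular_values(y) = [0.69, 0.45]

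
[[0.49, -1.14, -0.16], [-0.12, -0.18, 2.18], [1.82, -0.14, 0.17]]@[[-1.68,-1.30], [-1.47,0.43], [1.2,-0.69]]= [[0.66, -1.02], [3.08, -1.43], [-2.65, -2.54]]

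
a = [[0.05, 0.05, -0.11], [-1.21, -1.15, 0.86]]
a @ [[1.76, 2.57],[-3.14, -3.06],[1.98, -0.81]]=[[-0.29,0.06], [3.18,-0.29]]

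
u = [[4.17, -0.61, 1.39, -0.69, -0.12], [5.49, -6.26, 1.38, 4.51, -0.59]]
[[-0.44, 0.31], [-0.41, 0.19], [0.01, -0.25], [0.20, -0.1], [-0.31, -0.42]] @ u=[[-0.13, -1.67, -0.18, 1.70, -0.13], [-0.67, -0.94, -0.31, 1.14, -0.06], [-1.33, 1.56, -0.33, -1.13, 0.15], [0.29, 0.5, 0.14, -0.59, 0.03], [-3.6, 2.82, -1.01, -1.68, 0.28]]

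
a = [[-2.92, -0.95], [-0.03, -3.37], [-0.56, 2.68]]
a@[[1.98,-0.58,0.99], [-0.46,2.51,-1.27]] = [[-5.34, -0.69, -1.68], [1.49, -8.44, 4.25], [-2.34, 7.05, -3.96]]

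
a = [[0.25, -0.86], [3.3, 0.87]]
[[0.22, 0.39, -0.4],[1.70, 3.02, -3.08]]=a @ [[0.54, 0.96, -0.98], [-0.10, -0.17, 0.18]]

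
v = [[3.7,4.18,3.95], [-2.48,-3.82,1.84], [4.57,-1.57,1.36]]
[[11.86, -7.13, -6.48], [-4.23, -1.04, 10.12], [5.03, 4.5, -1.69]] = v@[[1.1,1.05,-1.15], [0.89,-1.16,-1.44], [1.03,-1.56,0.96]]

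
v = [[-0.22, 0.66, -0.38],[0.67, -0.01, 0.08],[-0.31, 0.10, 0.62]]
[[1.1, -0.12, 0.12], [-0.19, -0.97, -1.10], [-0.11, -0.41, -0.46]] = v @ [[-0.21, -1.34, -1.50], [1.32, -1.27, -1.08], [-0.49, -1.12, -1.32]]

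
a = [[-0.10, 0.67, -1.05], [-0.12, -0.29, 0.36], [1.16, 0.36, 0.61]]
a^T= [[-0.10, -0.12, 1.16], [0.67, -0.29, 0.36], [-1.05, 0.36, 0.61]]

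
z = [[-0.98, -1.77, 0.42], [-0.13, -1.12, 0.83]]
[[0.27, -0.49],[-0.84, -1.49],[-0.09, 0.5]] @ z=[[-0.2,0.07,-0.29], [1.02,3.16,-1.59], [0.02,-0.40,0.38]]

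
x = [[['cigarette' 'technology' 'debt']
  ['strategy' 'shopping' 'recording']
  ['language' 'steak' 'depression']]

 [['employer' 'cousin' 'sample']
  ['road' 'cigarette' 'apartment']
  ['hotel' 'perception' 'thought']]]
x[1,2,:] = ['hotel', 'perception', 'thought']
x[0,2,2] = 'depression'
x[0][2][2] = 'depression'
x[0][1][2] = 'recording'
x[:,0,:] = [['cigarette', 'technology', 'debt'], ['employer', 'cousin', 'sample']]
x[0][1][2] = 'recording'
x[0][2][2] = 'depression'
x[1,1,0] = 'road'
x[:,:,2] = [['debt', 'recording', 'depression'], ['sample', 'apartment', 'thought']]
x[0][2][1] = 'steak'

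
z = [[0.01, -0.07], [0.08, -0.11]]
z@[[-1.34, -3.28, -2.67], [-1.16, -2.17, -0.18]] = [[0.07, 0.12, -0.01], [0.02, -0.02, -0.19]]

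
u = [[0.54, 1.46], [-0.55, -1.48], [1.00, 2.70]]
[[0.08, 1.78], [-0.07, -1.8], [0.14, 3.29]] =u @ [[-0.86, 0.67],[0.37, 0.97]]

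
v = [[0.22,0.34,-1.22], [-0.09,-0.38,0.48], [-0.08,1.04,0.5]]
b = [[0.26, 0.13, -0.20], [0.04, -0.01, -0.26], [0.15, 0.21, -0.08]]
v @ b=[[-0.11,-0.23,-0.03], [0.03,0.09,0.08], [0.1,0.08,-0.29]]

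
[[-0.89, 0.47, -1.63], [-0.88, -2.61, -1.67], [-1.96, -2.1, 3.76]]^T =[[-0.89, -0.88, -1.96],[0.47, -2.61, -2.10],[-1.63, -1.67, 3.76]]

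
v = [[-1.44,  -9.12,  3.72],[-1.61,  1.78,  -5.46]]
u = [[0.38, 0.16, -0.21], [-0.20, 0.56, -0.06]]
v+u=[[-1.06, -8.96, 3.51], [-1.81, 2.34, -5.52]]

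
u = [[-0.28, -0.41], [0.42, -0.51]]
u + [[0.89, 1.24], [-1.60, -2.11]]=[[0.61,0.83], [-1.18,-2.62]]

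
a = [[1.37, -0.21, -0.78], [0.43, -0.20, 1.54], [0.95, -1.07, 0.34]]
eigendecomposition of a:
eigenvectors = [[(0.79+0j), 0.08-0.30j, (0.08+0.3j)], [0.57+0.00j, -0.72+0.00j, -0.72-0.00j], [(0.22+0j), (-0.23-0.58j), (-0.23+0.58j)]]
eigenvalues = [(1+0j), (0.25+1.42j), (0.25-1.42j)]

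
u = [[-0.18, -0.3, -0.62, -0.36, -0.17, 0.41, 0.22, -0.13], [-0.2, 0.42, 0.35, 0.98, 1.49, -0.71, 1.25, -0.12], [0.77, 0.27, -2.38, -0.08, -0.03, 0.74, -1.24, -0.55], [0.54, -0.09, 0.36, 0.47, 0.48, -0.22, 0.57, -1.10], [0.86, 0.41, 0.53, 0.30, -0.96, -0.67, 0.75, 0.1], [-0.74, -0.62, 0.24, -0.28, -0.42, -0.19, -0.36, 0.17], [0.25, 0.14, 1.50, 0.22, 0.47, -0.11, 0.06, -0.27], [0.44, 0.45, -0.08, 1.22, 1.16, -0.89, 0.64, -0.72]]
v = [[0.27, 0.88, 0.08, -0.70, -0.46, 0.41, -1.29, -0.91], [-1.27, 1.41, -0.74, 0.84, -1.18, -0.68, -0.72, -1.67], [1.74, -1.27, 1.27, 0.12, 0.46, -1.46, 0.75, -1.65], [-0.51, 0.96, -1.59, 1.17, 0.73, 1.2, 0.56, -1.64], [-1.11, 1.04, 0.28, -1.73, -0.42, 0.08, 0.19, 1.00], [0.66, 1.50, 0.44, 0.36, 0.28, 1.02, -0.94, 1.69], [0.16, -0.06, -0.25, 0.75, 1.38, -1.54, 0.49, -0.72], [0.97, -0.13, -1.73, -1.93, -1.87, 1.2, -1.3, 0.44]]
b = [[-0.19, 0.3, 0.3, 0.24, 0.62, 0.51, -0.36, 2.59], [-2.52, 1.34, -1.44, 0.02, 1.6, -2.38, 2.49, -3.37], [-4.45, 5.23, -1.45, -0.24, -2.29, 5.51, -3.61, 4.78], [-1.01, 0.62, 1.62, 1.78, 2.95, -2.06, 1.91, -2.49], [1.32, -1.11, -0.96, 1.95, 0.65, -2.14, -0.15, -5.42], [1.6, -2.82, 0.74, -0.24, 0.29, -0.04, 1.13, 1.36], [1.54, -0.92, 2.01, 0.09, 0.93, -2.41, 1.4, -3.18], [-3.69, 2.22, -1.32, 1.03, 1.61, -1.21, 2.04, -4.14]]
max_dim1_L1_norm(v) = 9.57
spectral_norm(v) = 5.16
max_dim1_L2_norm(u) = 2.95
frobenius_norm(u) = 5.48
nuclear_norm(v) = 20.92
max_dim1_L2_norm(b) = 10.99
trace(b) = -0.65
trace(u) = -3.48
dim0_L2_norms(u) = [1.58, 1.06, 2.98, 1.74, 2.27, 1.6, 2.14, 1.47]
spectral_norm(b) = 14.16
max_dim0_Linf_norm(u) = 2.38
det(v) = -537.75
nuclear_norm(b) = 34.27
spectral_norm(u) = 3.89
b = u @ v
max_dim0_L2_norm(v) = 3.69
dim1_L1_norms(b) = [5.11, 15.16, 27.56, 14.44, 13.7, 8.22, 12.48, 17.26]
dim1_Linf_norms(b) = [2.59, 3.37, 5.51, 2.95, 5.42, 2.82, 3.18, 4.14]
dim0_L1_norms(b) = [16.32, 14.56, 9.84, 5.59, 10.94, 16.26, 13.09, 27.33]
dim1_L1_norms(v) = [5.0, 8.51, 8.72, 8.36, 5.85, 6.89, 5.35, 9.57]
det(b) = 0.04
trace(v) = 5.65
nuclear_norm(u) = 11.65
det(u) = -0.00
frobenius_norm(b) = 17.99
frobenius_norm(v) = 8.42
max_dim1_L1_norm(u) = 6.06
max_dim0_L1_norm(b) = 27.33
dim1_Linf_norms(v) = [1.29, 1.67, 1.74, 1.64, 1.73, 1.69, 1.54, 1.93]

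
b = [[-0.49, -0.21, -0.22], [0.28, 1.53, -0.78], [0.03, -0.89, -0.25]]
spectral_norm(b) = 1.89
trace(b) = 0.79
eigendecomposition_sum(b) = [[(-0.01-0j), -0.08+0.00j, 0.03+0.00j], [(0.18+0j), (1.6-0j), (-0.61-0j)], [-0.08-0.00j, (-0.68+0j), 0.26+0.00j]] + [[(-0.24+0.17j), -0.07-0.15j, (-0.13-0.36j)], [(0.05+0.05j), -0.03+0.02j, (-0.08+0.04j)], [0.05+0.19j, -0.11+0.01j, (-0.26+0j)]] + [[-0.24-0.17j, -0.07+0.15j, -0.13+0.36j],[(0.05-0.05j), -0.03-0.02j, -0.08-0.04j],[0.05-0.19j, (-0.11-0.01j), -0.26-0.00j]]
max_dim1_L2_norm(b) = 1.74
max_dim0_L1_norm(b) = 2.63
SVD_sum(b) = [[-0.03, -0.19, 0.06], [0.27, 1.61, -0.53], [-0.12, -0.70, 0.23]] + [[-0.09, -0.1, -0.36], [-0.06, -0.07, -0.23], [-0.11, -0.12, -0.43]] + [[-0.36, 0.08, 0.07], [0.07, -0.02, -0.01], [0.26, -0.06, -0.05]]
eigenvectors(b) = [[(0.05+0j),(-0.82+0j),(-0.82-0j)], [-0.92+0.00j,(0.03+0.2j),0.03-0.20j], [(0.39+0j),-0.17+0.51j,-0.17-0.51j]]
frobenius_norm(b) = 2.05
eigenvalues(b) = [(1.85+0j), (-0.53+0.19j), (-0.53-0.19j)]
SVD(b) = [[-0.11,-0.59,-0.80], [0.91,-0.38,0.16], [-0.40,-0.71,0.58]] @ diag([1.8889473348566053, 0.6498922519244271, 0.4746767605715738]) @ [[0.16, 0.94, -0.31],  [0.24, 0.27, 0.93],  [0.96, -0.22, -0.19]]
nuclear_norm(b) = 3.01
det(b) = 0.58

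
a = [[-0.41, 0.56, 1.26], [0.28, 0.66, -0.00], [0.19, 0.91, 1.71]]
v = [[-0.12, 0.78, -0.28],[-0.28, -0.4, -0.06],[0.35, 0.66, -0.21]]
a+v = [[-0.53, 1.34, 0.98],[0.0, 0.26, -0.06],[0.54, 1.57, 1.50]]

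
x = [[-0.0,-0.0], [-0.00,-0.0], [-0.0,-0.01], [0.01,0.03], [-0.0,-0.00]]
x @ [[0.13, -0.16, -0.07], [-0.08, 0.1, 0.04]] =[[0.0,0.00,0.0],[0.0,0.0,0.00],[0.00,-0.0,-0.0],[-0.00,0.00,0.00],[0.0,0.00,0.00]]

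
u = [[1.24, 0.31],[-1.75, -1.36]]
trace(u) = -0.12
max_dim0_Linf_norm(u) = 1.75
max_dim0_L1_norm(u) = 2.99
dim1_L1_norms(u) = [1.55, 3.11]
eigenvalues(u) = [1.01, -1.13]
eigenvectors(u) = [[0.80,-0.13], [-0.59,0.99]]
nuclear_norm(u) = 2.97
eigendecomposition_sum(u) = [[1.12, 0.15],[-0.83, -0.11]] + [[0.12, 0.16],[-0.92, -1.25]]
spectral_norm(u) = 2.52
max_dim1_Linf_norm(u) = 1.75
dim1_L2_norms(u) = [1.28, 2.22]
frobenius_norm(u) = 2.56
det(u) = -1.14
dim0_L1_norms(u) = [2.99, 1.67]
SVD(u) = [[-0.48,0.88], [0.88,0.48]] @ diag([2.517814731856885, 0.45432254626470303]) @ [[-0.85, -0.53],[0.53, -0.85]]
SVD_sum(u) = [[1.03, 0.65], [-1.87, -1.17]] + [[0.21, -0.34], [0.12, -0.19]]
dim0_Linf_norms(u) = [1.75, 1.36]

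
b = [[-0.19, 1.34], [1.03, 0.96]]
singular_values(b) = [1.73, 0.9]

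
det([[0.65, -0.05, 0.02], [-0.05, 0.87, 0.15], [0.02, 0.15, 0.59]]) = 0.317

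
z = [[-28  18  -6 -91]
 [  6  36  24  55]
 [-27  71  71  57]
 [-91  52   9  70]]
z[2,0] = -27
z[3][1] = 52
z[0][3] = -91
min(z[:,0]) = -91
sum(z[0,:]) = -107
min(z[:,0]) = -91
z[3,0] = -91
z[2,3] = 57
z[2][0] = -27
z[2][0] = -27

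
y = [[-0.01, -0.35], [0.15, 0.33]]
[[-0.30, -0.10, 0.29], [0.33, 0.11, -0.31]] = y @[[0.30, 0.1, -0.28], [0.86, 0.29, -0.82]]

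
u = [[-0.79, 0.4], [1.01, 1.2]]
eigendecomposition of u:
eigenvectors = [[-0.91,-0.18], [0.42,-0.98]]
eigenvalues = [-0.98, 1.39]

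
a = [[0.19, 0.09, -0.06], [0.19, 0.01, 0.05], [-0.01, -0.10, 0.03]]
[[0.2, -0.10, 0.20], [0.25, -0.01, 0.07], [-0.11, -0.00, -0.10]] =a @ [[0.87, -0.34, 0.52], [1.4, 0.37, 0.74], [1.44, 1.08, -0.63]]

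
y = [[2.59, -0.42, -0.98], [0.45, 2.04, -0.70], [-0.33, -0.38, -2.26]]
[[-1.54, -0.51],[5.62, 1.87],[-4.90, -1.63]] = y @ [[0.51, 0.17], [3.18, 1.06], [1.56, 0.52]]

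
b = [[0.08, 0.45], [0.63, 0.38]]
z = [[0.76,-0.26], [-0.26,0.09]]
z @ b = [[-0.10, 0.24], [0.04, -0.08]]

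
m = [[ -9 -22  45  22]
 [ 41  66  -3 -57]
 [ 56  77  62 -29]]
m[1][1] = 66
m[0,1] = -22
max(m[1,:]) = 66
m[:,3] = [22, -57, -29]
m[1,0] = 41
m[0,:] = [-9, -22, 45, 22]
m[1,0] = 41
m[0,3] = 22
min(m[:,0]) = -9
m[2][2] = 62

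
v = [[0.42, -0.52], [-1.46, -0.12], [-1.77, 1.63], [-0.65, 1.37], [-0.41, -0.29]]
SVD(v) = [[-0.22, -0.09],[0.34, -0.79],[0.79, 0.06],[0.46, 0.47],[0.04, -0.37]] @ diag([3.034765319602327, 1.313163910157063]) @ [[-0.76, 0.65],[0.65, 0.76]]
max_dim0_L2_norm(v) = 2.46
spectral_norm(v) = 3.03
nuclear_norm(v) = 4.35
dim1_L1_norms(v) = [0.94, 1.58, 3.4, 2.02, 0.7]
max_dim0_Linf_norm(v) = 1.77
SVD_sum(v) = [[0.5, -0.43], [-0.78, 0.67], [-1.82, 1.57], [-1.05, 0.90], [-0.09, 0.08]] + [[-0.08,-0.09], [-0.68,-0.79], [0.05,0.06], [0.4,0.47], [-0.32,-0.37]]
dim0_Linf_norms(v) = [1.77, 1.63]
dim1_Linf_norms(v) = [0.52, 1.46, 1.77, 1.37, 0.41]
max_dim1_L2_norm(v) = 2.41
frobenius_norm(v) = 3.31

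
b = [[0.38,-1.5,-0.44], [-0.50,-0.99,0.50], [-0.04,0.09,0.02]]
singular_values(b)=[1.8, 0.91, 0.02]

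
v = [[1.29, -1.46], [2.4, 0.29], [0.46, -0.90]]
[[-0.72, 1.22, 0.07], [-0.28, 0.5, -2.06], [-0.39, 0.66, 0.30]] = v @ [[-0.16, 0.28, -0.77], [0.35, -0.59, -0.73]]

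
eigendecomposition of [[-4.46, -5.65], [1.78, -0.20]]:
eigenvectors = [[-0.87+0.00j, -0.87-0.00j],[(0.33+0.36j), 0.33-0.36j]]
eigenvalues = [(-2.33+2.35j), (-2.33-2.35j)]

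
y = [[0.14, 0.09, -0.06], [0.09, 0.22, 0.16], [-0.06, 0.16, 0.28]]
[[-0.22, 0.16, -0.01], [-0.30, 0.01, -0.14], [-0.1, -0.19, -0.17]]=y @ [[-0.52, 0.24, -0.01], [-1.40, 0.69, -0.34], [0.32, -1.03, -0.42]]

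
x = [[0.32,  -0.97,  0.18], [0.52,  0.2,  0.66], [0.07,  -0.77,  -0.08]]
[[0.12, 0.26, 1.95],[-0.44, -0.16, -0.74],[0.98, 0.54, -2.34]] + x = [[0.44,-0.71,2.13], [0.08,0.04,-0.08], [1.05,-0.23,-2.42]]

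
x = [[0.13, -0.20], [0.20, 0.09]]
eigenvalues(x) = [(0.11+0.2j), (0.11-0.2j)]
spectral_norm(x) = 0.25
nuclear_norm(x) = 0.46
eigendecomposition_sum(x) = [[0.06+0.09j, -0.10+0.06j], [(0.1-0.06j), (0.04+0.11j)]] + [[0.06-0.09j, -0.10-0.06j], [0.10+0.06j, (0.04-0.11j)]]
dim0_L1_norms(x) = [0.33, 0.29]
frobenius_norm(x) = 0.32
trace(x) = 0.22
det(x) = 0.05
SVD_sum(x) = [[0.18, -0.11], [0.11, -0.06]] + [[-0.05,-0.09], [0.09,0.15]]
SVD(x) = [[-0.86, -0.51], [-0.51, 0.86]] @ diag([0.24825424421026657, 0.20825424421026653]) @ [[-0.86, 0.51], [0.51, 0.86]]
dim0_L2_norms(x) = [0.24, 0.22]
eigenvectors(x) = [[0.07+0.70j, 0.07-0.70j], [0.71+0.00j, (0.71-0j)]]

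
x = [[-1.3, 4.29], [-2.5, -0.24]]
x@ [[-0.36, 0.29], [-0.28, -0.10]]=[[-0.73, -0.81],  [0.97, -0.7]]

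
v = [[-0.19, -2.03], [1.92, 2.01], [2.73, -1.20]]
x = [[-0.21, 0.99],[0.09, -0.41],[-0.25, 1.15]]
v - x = [[0.02, -3.02], [1.83, 2.42], [2.98, -2.35]]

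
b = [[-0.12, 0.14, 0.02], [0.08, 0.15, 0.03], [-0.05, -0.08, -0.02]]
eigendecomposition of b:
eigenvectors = [[-0.94, 0.37, -0.04],[0.27, 0.82, -0.17],[-0.19, -0.44, 0.98]]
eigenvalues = [-0.16, 0.17, -0.0]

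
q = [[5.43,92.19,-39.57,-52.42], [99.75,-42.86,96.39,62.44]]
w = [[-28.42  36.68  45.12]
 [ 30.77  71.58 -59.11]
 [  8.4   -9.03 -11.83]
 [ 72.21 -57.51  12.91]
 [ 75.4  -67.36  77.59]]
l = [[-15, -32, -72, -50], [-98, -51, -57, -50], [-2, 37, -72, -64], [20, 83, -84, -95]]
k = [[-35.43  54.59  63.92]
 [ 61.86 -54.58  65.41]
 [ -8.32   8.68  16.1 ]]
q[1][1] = -42.86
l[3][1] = 83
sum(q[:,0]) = 105.18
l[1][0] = -98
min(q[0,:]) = -52.42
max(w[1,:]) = 71.58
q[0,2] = -39.57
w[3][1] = -57.51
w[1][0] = 30.77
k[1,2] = 65.41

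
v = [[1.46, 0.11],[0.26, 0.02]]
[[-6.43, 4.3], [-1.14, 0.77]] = v @ [[-4.66,2.98], [3.37,-0.47]]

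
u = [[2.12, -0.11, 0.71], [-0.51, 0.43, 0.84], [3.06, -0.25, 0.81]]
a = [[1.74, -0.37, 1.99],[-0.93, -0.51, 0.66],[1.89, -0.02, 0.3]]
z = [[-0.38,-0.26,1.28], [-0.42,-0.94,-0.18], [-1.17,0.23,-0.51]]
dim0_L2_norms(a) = [2.73, 0.63, 2.12]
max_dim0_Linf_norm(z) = 1.28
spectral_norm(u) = 3.89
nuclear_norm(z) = 3.67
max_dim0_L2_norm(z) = 1.39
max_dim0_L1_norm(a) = 4.56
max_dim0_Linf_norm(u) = 3.06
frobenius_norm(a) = 3.51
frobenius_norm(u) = 4.03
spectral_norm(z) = 1.43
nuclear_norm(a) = 4.95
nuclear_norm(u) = 4.94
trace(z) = -1.83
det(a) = 1.15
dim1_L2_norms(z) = [1.36, 1.05, 1.3]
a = z + u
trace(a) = 1.53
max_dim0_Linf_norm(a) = 1.99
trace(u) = 3.36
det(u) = 0.01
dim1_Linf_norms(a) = [1.99, 0.93, 1.89]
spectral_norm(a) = 3.12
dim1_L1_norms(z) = [1.92, 1.54, 1.91]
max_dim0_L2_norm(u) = 3.76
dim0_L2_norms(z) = [1.3, 1.0, 1.39]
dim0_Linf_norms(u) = [3.06, 0.43, 0.84]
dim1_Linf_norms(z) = [1.28, 0.94, 1.17]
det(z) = -1.73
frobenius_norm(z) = 2.15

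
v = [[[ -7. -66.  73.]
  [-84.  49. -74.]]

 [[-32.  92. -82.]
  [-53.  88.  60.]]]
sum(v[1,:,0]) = -85.0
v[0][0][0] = -7.0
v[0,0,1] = -66.0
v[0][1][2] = -74.0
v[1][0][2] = -82.0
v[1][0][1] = 92.0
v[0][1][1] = 49.0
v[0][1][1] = 49.0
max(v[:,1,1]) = 88.0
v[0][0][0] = -7.0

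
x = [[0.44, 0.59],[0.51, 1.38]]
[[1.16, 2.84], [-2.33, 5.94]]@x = [[1.96,  4.60], [2.0,  6.82]]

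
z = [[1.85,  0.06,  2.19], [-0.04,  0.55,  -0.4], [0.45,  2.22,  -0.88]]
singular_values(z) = [2.97, 2.4, 0.0]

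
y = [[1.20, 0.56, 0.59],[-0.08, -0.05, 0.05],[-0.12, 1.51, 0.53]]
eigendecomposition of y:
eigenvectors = [[(-0.2+0j), 0.88+0.00j, 0.88-0.00j],[(-0.43+0j), -0.08+0.04j, (-0.08-0.04j)],[(0.88+0j), (-0.32+0.35j), (-0.32-0.35j)]]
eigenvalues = [(-0.19+0j), (0.93+0.26j), (0.93-0.26j)]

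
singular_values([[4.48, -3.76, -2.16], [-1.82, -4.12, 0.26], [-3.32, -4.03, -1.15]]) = [7.13, 5.97, 1.19]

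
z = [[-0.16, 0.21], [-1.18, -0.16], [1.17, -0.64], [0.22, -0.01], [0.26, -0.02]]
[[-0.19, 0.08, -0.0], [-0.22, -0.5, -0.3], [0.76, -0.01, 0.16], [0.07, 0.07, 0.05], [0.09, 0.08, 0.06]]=z @ [[0.28, 0.34, 0.23], [-0.67, 0.63, 0.17]]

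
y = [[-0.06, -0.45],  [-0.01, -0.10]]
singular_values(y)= [0.46, 0.0]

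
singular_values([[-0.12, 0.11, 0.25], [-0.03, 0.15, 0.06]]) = [0.32, 0.11]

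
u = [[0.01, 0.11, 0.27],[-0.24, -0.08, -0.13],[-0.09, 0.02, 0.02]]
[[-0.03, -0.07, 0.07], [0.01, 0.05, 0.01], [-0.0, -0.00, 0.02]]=u@[[0.01, -0.04, -0.19], [0.21, -0.21, 0.15], [-0.2, -0.16, 0.19]]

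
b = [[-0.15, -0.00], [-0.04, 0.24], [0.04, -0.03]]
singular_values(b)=[0.25, 0.15]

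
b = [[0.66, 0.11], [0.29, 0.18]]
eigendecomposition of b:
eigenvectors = [[0.88, -0.20], [0.47, 0.98]]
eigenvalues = [0.72, 0.12]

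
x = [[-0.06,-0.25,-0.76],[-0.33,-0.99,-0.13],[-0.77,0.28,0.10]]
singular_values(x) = [1.15, 0.83, 0.65]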